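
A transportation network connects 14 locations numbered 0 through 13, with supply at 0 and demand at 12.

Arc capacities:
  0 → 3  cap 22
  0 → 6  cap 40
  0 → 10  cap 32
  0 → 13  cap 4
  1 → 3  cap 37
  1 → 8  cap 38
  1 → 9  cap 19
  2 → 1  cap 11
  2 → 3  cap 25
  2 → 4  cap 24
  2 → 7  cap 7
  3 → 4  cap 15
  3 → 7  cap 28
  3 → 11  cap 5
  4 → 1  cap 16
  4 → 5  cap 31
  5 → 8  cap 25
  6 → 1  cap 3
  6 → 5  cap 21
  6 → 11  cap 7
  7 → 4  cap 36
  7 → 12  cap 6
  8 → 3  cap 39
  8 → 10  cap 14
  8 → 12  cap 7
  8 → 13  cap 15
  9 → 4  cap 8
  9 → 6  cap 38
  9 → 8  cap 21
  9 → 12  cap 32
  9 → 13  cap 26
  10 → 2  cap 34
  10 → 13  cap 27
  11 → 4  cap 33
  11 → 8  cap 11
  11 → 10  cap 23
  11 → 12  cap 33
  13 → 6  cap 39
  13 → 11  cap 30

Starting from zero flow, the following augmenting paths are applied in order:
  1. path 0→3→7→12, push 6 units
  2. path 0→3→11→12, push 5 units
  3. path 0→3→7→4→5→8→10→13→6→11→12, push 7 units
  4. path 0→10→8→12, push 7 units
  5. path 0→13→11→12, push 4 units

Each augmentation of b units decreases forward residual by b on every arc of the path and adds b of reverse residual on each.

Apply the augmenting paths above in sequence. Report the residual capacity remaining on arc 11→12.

Residual capacity of (11,12): 17

after path 1 (0→3→7→12, push 6): res(11,12)=33
after path 2 (0→3→11→12, push 5): res(11,12)=28
after path 3 (0→3→7→4→5→8→10→13→6→11→12, push 7): res(11,12)=21
after path 4 (0→10→8→12, push 7): res(11,12)=21
after path 5 (0→13→11→12, push 4): res(11,12)=17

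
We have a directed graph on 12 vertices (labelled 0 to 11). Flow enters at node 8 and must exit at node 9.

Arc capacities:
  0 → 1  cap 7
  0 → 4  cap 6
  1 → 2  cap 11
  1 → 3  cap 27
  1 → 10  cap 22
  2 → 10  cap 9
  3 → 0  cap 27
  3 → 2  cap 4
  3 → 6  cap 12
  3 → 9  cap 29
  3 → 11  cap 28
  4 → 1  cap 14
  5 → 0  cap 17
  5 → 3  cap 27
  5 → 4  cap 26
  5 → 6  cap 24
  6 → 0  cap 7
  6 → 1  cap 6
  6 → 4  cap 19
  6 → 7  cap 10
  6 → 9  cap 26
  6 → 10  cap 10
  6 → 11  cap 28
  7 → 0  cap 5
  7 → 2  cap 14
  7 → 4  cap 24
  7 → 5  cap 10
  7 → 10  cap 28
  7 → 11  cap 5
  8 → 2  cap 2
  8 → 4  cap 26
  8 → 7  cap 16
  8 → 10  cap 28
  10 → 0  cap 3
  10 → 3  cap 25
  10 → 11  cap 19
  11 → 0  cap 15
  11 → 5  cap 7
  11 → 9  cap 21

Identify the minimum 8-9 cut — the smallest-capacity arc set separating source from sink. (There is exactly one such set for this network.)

Min-cut arcs: {(4,1), (8,2), (8,7), (8,10)} (total capacity 60)

augment #1: 8→7→11→9 push 5
augment #2: 8→10→3→9 push 25
augment #3: 8→10→11→9 push 3
augment #4: 8→2→10→11→9 push 2
augment #5: 8→4→1→3→9 push 4
augment #6: 8→7→5→6→9 push 10
augment #7: 8→7→10→11→9 push 1
augment #8: 8→4→1→3→6→9 push 10
max flow = 60; residual-reachable set from 8 gives S-side
cut edges (S→T): {(4,1), (8,2), (8,7), (8,10)} total cap 60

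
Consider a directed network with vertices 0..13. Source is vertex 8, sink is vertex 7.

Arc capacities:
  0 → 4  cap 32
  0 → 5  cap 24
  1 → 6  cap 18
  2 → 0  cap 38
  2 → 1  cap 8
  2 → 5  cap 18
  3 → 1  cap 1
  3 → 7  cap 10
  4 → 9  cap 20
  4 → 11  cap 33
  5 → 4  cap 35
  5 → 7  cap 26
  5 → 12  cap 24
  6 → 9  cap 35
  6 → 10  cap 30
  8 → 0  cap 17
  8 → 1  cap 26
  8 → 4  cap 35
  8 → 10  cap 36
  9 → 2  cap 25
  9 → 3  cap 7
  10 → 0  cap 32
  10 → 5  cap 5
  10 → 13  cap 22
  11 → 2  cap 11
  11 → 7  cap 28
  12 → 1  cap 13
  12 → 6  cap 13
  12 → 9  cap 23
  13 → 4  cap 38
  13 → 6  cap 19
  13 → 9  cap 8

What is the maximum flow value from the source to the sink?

Maximum flow value: 61

augment #1: 8→0→5→7 bottleneck 17, total now 17
augment #2: 8→4→11→7 bottleneck 28, total now 45
augment #3: 8→10→5→7 bottleneck 5, total now 50
augment #4: 8→4→9→3→7 bottleneck 7, total now 57
augment #5: 8→10→0→5→7 bottleneck 4, total now 61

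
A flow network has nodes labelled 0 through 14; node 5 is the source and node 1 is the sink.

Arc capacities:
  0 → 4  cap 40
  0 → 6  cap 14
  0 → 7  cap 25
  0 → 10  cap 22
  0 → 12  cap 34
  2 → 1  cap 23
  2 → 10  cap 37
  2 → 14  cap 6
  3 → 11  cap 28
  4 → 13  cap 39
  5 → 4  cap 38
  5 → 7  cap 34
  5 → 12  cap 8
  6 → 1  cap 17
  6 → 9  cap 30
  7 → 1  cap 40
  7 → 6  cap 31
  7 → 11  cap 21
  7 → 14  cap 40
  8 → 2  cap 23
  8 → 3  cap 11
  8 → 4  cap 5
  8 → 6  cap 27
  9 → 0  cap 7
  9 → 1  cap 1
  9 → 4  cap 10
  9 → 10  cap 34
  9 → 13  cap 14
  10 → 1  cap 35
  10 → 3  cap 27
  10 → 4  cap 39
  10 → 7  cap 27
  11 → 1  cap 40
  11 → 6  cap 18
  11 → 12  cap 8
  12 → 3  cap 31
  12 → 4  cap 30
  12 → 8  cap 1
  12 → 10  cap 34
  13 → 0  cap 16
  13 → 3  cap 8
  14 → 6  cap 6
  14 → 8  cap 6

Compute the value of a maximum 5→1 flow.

Maximum flow value: 66

augment #1: 5→7→1 bottleneck 34, total now 34
augment #2: 5→12→10→1 bottleneck 8, total now 42
augment #3: 5→4→13→0→6→1 bottleneck 14, total now 56
augment #4: 5→4→13→0→7→1 bottleneck 2, total now 58
augment #5: 5→4→13→3→11→1 bottleneck 8, total now 66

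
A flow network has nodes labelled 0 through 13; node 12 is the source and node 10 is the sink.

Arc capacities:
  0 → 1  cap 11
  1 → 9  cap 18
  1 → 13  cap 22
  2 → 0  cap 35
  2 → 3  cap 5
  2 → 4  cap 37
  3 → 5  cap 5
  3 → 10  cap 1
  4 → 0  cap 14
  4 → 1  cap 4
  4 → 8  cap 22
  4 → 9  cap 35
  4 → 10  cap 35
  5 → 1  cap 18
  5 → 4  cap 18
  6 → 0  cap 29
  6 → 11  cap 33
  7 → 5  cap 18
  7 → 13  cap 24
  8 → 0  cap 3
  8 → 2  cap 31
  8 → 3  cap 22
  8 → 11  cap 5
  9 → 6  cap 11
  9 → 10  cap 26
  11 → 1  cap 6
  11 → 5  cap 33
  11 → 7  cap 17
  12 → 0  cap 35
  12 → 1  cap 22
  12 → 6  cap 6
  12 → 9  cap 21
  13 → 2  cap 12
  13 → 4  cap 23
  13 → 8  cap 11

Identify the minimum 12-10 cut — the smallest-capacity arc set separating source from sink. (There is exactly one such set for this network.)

augment #1: 12→9→10 push 21
augment #2: 12→1→9→10 push 5
augment #3: 12→1→13→4→10 push 17
augment #4: 12→0→1→13→4→10 push 5
augment #5: 12→6→11→5→4→10 push 6
augment #6: 12→0→1→9→6→11→5→4→10 push 6
max flow = 60; residual-reachable set from 12 gives S-side
cut edges (S→T): {(0,1), (12,1), (12,6), (12,9)} total cap 60

Min-cut arcs: {(0,1), (12,1), (12,6), (12,9)} (total capacity 60)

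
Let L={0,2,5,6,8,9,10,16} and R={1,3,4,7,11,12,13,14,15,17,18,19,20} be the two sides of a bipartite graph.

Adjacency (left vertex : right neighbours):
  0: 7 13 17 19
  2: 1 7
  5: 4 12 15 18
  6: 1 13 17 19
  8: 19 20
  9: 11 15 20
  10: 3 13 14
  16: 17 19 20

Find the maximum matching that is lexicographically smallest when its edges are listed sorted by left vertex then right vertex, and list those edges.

Lex-smallest maximum matching: {(0,7), (2,1), (5,4), (6,13), (8,19), (9,11), (10,3), (16,17)}

|M| = 8 (so the lex-smallest maximum matching has 8 edges)
process left vertices in ascending order; for each, take the smallest-labelled available neighbour that still permits 8 edges overall, or leave it unmatched if none does
lex-smallest matching: {0-7, 2-1, 5-4, 6-13, 8-19, 9-11, 10-3, 16-17}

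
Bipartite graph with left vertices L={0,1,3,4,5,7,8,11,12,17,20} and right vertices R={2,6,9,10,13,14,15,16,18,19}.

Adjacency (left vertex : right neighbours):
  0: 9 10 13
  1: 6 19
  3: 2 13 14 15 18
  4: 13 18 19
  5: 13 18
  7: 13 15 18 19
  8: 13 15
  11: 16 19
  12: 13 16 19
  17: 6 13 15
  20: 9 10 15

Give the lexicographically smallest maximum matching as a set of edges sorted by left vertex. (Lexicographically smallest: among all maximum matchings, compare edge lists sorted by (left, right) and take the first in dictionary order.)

|M| = 9 (so the lex-smallest maximum matching has 9 edges)
process left vertices in ascending order; for each, take the smallest-labelled available neighbour that still permits 9 edges overall, or leave it unmatched if none does
lex-smallest matching: {0-9, 1-6, 3-2, 4-13, 5-18, 7-15, 11-16, 12-19, 20-10}

Lex-smallest maximum matching: {(0,9), (1,6), (3,2), (4,13), (5,18), (7,15), (11,16), (12,19), (20,10)}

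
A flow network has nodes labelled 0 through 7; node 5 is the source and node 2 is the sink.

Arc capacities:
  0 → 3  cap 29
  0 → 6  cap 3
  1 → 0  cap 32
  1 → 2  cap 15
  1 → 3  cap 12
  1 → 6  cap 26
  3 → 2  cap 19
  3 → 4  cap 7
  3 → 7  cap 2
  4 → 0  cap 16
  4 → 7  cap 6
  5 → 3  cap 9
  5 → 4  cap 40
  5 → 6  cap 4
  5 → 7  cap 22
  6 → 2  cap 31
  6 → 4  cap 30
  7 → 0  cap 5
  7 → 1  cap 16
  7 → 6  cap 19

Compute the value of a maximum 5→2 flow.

augment #1: 5→3→2 bottleneck 9, total now 9
augment #2: 5→6→2 bottleneck 4, total now 13
augment #3: 5→7→1→2 bottleneck 15, total now 28
augment #4: 5→7→6→2 bottleneck 7, total now 35
augment #5: 5→4→0→3→2 bottleneck 10, total now 45
augment #6: 5→4→0→6→2 bottleneck 3, total now 48
augment #7: 5→4→7→6→2 bottleneck 6, total now 54
augment #8: 5→4→0→3→7→6→2 bottleneck 2, total now 56

Maximum flow value: 56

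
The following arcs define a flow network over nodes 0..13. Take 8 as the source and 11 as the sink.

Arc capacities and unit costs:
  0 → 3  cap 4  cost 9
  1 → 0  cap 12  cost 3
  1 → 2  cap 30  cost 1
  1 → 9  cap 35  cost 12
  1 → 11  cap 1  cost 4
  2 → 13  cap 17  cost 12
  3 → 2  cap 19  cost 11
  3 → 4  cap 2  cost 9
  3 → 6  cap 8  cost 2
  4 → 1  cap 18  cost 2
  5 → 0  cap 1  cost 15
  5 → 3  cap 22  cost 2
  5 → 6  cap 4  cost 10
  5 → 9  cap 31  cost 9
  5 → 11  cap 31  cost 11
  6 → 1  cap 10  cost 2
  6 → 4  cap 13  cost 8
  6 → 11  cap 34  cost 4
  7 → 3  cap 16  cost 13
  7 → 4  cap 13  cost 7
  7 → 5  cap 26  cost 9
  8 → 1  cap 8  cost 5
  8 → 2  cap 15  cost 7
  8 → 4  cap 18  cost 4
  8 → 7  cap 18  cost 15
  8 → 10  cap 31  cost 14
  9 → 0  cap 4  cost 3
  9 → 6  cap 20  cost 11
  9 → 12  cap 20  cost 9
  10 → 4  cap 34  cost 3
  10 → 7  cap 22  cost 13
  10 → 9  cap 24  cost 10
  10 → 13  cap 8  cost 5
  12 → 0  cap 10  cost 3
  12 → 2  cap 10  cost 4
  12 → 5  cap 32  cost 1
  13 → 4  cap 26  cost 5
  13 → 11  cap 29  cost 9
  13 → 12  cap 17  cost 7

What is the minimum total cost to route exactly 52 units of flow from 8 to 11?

Minimum cost for 52 units: 1520

shortest-cost path #1: 8→1→11 push 1 @ unit cost 9 (adds 9)
shortest-cost path #2: 8→1→0→3→6→11 push 4 @ unit cost 23 (adds 92)
shortest-cost path #3: 8→1→2→13→11 push 3 @ unit cost 27 (adds 81)
shortest-cost path #4: 8→10→13→11 push 8 @ unit cost 28 (adds 224)
shortest-cost path #5: 8→2→13→11 push 14 @ unit cost 28 (adds 392)
shortest-cost path #6: 8→7→5→3→6→11 push 4 @ unit cost 32 (adds 128)
shortest-cost path #7: 8→2→1→9→6→11 push 1 @ unit cost 33 (adds 33)
shortest-cost path #8: 8→4→1→9→6→11 push 17 @ unit cost 33 (adds 561)
total cost = 1520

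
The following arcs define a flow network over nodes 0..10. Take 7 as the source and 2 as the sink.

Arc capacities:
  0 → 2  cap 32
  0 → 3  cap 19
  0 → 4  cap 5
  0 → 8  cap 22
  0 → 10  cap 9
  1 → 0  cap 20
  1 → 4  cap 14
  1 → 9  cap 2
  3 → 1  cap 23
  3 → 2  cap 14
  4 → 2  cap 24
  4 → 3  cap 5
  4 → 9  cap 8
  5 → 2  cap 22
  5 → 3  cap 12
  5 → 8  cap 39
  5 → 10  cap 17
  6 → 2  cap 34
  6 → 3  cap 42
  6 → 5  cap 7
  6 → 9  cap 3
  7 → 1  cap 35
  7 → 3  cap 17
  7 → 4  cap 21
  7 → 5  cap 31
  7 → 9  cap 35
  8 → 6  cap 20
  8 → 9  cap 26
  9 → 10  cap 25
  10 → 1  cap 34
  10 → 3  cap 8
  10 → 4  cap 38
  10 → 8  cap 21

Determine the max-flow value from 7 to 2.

augment #1: 7→3→2 bottleneck 14, total now 14
augment #2: 7→4→2 bottleneck 21, total now 35
augment #3: 7→5→2 bottleneck 22, total now 57
augment #4: 7→1→0→2 bottleneck 20, total now 77
augment #5: 7→1→4→2 bottleneck 3, total now 80
augment #6: 7→5→8→6→2 bottleneck 9, total now 89
augment #7: 7→9→10→8→6→2 bottleneck 11, total now 100

Maximum flow value: 100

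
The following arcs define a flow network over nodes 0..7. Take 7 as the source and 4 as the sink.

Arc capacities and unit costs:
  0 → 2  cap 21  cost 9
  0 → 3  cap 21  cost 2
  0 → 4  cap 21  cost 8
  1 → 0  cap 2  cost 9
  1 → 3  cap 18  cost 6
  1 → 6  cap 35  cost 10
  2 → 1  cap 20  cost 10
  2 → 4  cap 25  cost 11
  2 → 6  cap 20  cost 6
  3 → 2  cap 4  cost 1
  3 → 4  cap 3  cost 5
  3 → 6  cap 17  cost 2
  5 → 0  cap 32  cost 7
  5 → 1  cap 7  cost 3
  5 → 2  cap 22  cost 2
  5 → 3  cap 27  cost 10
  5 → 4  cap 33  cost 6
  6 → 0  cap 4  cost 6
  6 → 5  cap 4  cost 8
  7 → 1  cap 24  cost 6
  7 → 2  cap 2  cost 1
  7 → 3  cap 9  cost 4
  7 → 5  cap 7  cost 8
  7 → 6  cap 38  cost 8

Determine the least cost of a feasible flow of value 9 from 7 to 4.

shortest-cost path #1: 7→3→4 push 3 @ unit cost 9 (adds 27)
shortest-cost path #2: 7→2→4 push 2 @ unit cost 12 (adds 24)
shortest-cost path #3: 7→5→4 push 4 @ unit cost 14 (adds 56)
total cost = 107

Minimum cost for 9 units: 107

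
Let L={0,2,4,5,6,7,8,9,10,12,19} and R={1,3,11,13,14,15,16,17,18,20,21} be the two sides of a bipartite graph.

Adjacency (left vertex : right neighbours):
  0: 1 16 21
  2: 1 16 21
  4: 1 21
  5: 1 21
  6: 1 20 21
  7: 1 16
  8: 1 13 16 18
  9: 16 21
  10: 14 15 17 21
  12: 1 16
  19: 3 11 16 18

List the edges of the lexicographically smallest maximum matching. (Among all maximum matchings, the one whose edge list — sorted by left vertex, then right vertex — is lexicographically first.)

|M| = 7 (so the lex-smallest maximum matching has 7 edges)
process left vertices in ascending order; for each, take the smallest-labelled available neighbour that still permits 7 edges overall, or leave it unmatched if none does
lex-smallest matching: {0-1, 2-16, 4-21, 6-20, 8-13, 10-14, 19-3}

Lex-smallest maximum matching: {(0,1), (2,16), (4,21), (6,20), (8,13), (10,14), (19,3)}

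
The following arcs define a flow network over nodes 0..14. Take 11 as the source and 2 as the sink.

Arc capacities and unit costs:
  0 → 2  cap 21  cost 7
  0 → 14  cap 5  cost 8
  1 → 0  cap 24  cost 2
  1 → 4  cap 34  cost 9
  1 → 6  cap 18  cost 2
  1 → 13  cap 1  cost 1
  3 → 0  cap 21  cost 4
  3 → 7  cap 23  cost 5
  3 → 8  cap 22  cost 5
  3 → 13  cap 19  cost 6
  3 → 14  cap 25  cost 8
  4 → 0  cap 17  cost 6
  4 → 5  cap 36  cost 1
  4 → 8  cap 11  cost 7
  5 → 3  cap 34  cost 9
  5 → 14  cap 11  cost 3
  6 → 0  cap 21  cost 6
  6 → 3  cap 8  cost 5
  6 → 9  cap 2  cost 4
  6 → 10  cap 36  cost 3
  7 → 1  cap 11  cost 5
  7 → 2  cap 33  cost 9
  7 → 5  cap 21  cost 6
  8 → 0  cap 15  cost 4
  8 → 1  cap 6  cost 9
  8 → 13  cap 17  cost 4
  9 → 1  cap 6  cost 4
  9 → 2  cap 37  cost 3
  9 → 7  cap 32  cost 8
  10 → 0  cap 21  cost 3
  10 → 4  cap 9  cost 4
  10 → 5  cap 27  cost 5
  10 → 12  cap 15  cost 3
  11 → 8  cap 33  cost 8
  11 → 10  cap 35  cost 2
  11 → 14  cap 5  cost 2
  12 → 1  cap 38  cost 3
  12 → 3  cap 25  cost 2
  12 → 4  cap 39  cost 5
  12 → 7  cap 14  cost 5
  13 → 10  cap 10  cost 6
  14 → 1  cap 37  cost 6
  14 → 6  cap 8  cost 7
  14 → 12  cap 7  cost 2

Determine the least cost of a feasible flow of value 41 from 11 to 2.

Minimum cost for 41 units: 638

shortest-cost path #1: 11→10→0→2 push 21 @ unit cost 12 (adds 252)
shortest-cost path #2: 11→14→6→9→2 push 2 @ unit cost 16 (adds 32)
shortest-cost path #3: 11→14→12→7→2 push 3 @ unit cost 18 (adds 54)
shortest-cost path #4: 11→10→12→7→2 push 11 @ unit cost 19 (adds 209)
shortest-cost path #5: 11→10→12→3→7→2 push 3 @ unit cost 21 (adds 63)
shortest-cost path #6: 11→8→0→10→12→3→7→2 push 1 @ unit cost 28 (adds 28)
total cost = 638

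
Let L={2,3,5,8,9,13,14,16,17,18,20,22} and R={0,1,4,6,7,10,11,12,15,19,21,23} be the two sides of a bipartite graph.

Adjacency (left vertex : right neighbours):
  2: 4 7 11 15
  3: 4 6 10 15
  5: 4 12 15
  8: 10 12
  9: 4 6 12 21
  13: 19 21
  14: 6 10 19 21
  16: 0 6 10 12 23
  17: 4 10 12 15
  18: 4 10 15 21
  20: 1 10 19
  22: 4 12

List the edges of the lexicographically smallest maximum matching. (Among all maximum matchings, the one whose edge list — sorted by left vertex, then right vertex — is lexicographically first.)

|M| = 10 (so the lex-smallest maximum matching has 10 edges)
process left vertices in ascending order; for each, take the smallest-labelled available neighbour that still permits 10 edges overall, or leave it unmatched if none does
lex-smallest matching: {2-7, 3-4, 5-12, 8-10, 9-6, 13-19, 14-21, 16-0, 17-15, 20-1}

Lex-smallest maximum matching: {(2,7), (3,4), (5,12), (8,10), (9,6), (13,19), (14,21), (16,0), (17,15), (20,1)}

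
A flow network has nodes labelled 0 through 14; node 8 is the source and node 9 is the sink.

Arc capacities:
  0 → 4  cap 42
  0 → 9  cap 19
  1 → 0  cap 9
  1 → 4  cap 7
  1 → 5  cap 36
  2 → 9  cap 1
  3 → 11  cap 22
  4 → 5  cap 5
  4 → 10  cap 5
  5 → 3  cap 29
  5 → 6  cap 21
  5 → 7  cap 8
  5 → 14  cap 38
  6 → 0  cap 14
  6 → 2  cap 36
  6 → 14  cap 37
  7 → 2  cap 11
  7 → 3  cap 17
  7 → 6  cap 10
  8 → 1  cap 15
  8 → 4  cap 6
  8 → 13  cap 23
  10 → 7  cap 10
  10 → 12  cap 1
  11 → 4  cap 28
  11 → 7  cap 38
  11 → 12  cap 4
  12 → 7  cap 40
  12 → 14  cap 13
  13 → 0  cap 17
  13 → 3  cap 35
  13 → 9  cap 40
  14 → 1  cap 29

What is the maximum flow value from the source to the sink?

Maximum flow value: 43

augment #1: 8→13→9 bottleneck 23, total now 23
augment #2: 8→1→0→9 bottleneck 9, total now 32
augment #3: 8→1→5→6→0→9 bottleneck 6, total now 38
augment #4: 8→4→5→6→0→9 bottleneck 4, total now 42
augment #5: 8→4→5→6→2→9 bottleneck 1, total now 43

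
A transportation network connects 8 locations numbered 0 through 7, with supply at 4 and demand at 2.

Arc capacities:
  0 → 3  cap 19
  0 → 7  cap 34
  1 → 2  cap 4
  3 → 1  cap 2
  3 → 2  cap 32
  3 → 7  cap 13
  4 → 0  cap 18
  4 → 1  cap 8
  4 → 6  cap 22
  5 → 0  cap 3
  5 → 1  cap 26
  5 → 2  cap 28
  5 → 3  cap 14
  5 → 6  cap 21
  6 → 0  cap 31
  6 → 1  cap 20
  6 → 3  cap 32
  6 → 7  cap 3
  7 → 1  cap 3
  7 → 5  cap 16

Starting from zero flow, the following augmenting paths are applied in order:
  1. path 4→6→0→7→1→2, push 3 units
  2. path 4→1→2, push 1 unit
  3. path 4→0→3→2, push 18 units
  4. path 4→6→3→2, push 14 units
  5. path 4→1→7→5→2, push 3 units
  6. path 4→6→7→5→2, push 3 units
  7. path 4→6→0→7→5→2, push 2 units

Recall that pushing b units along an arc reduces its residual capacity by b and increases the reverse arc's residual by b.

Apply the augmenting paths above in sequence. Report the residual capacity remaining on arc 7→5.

after path 1 (4→6→0→7→1→2, push 3): res(7,5)=16
after path 2 (4→1→2, push 1): res(7,5)=16
after path 3 (4→0→3→2, push 18): res(7,5)=16
after path 4 (4→6→3→2, push 14): res(7,5)=16
after path 5 (4→1→7→5→2, push 3): res(7,5)=13
after path 6 (4→6→7→5→2, push 3): res(7,5)=10
after path 7 (4→6→0→7→5→2, push 2): res(7,5)=8

Residual capacity of (7,5): 8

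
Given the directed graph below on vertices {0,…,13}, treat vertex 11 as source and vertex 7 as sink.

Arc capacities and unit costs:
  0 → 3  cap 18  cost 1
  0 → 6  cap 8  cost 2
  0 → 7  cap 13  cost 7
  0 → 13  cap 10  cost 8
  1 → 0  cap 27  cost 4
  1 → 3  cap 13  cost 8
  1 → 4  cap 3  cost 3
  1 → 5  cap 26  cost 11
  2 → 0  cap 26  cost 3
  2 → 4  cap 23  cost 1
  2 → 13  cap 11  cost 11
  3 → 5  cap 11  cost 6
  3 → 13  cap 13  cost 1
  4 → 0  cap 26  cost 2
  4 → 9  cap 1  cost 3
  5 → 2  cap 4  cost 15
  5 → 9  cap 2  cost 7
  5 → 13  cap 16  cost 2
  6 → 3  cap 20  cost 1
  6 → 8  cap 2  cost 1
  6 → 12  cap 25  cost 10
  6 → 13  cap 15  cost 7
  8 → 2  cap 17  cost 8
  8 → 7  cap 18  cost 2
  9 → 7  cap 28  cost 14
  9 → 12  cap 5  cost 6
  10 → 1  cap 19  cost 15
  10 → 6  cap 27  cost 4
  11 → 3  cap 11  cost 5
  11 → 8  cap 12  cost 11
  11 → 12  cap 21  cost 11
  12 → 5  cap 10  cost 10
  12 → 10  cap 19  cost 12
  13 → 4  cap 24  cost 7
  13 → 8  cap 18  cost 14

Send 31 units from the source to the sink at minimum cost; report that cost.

shortest-cost path #1: 11→8→7 push 12 @ unit cost 13 (adds 156)
shortest-cost path #2: 11→3→13→4→0→6→8→7 push 2 @ unit cost 20 (adds 40)
shortest-cost path #3: 11→3→13→8→7 push 4 @ unit cost 22 (adds 88)
shortest-cost path #4: 11→3→13→4→0→7 push 5 @ unit cost 22 (adds 110)
shortest-cost path #5: 11→12→10→6→0→7 push 2 @ unit cost 32 (adds 64)
shortest-cost path #6: 11→12→5→13→4→0→7 push 6 @ unit cost 39 (adds 234)
total cost = 692

Minimum cost for 31 units: 692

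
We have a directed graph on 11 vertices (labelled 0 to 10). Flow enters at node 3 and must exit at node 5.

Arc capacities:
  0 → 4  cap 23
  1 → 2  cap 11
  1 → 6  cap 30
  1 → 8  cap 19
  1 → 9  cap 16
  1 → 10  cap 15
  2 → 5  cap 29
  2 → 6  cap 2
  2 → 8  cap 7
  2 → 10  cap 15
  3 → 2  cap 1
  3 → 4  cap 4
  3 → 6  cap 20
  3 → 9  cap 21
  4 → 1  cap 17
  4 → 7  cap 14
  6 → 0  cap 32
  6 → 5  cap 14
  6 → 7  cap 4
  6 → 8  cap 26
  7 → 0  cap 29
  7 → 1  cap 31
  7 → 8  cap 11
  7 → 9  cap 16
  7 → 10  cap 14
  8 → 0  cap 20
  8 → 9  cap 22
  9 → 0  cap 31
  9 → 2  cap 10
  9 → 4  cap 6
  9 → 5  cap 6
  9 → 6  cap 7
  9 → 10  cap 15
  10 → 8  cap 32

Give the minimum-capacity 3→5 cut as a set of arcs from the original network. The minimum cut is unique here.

Min-cut arcs: {(1,2), (3,2), (6,5), (9,2), (9,5)} (total capacity 42)

augment #1: 3→2→5 push 1
augment #2: 3→6→5 push 14
augment #3: 3→9→5 push 6
augment #4: 3→9→2→5 push 10
augment #5: 3→4→1→2→5 push 4
augment #6: 3→6→7→1→2→5 push 4
augment #7: 3→9→4→1→2→5 push 3
max flow = 42; residual-reachable set from 3 gives S-side
cut edges (S→T): {(1,2), (3,2), (6,5), (9,2), (9,5)} total cap 42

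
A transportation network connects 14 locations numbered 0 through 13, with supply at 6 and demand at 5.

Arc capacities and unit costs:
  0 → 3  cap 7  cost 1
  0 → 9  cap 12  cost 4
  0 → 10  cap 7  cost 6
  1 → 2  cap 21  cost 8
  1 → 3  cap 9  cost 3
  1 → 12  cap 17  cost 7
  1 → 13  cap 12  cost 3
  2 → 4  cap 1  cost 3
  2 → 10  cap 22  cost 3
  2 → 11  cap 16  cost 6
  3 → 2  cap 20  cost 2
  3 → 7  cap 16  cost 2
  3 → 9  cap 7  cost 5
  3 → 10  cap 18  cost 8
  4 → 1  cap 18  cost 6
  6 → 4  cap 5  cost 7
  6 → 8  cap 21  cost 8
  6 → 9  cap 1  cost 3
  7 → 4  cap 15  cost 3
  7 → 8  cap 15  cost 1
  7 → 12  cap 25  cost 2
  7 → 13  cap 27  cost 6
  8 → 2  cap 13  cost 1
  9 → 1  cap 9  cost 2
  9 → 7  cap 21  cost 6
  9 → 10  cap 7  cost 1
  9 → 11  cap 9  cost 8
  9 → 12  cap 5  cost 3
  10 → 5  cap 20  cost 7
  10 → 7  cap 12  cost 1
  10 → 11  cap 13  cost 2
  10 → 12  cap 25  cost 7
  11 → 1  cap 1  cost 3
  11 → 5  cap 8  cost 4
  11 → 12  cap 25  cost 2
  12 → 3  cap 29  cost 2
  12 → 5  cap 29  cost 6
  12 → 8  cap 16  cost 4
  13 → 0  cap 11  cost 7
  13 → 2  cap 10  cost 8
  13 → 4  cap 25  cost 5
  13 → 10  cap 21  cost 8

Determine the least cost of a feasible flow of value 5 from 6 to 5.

Minimum cost for 5 units: 82

shortest-cost path #1: 6→9→10→11→5 push 1 @ unit cost 10 (adds 10)
shortest-cost path #2: 6→8→2→10→11→5 push 4 @ unit cost 18 (adds 72)
total cost = 82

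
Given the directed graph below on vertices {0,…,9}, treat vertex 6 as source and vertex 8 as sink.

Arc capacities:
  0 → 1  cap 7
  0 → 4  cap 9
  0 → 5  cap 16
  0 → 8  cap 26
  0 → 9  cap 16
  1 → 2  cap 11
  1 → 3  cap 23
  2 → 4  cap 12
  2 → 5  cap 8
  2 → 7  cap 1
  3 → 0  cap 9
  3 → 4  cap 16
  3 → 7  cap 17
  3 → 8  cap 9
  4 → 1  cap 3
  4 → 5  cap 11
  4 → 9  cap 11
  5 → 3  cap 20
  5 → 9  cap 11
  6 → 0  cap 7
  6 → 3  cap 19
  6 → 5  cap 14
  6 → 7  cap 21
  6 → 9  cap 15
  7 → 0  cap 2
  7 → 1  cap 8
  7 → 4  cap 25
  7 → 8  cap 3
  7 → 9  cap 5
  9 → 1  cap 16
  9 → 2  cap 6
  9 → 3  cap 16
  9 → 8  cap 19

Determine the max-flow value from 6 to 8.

augment #1: 6→0→8 bottleneck 7, total now 7
augment #2: 6→3→8 bottleneck 9, total now 16
augment #3: 6→7→8 bottleneck 3, total now 19
augment #4: 6→9→8 bottleneck 15, total now 34
augment #5: 6→3→0→8 bottleneck 9, total now 43
augment #6: 6→5→9→8 bottleneck 4, total now 47
augment #7: 6→7→0→8 bottleneck 2, total now 49

Maximum flow value: 49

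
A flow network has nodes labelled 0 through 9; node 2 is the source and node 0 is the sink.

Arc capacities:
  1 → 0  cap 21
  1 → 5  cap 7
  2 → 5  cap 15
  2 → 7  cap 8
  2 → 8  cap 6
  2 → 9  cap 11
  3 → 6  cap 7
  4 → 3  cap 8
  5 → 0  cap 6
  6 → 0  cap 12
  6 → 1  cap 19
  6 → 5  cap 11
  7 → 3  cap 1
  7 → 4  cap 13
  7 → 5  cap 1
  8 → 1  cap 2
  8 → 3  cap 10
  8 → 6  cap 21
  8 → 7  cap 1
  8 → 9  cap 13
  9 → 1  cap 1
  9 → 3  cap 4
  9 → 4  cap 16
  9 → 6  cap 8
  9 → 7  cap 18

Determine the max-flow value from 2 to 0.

augment #1: 2→5→0 bottleneck 6, total now 6
augment #2: 2→8→1→0 bottleneck 2, total now 8
augment #3: 2→8→6→0 bottleneck 4, total now 12
augment #4: 2→9→1→0 bottleneck 1, total now 13
augment #5: 2→9→6→0 bottleneck 8, total now 21
augment #6: 2→7→3→6→1→0 bottleneck 1, total now 22
augment #7: 2→9→3→6→1→0 bottleneck 2, total now 24
augment #8: 2→7→4→3→6→1→0 bottleneck 4, total now 28

Maximum flow value: 28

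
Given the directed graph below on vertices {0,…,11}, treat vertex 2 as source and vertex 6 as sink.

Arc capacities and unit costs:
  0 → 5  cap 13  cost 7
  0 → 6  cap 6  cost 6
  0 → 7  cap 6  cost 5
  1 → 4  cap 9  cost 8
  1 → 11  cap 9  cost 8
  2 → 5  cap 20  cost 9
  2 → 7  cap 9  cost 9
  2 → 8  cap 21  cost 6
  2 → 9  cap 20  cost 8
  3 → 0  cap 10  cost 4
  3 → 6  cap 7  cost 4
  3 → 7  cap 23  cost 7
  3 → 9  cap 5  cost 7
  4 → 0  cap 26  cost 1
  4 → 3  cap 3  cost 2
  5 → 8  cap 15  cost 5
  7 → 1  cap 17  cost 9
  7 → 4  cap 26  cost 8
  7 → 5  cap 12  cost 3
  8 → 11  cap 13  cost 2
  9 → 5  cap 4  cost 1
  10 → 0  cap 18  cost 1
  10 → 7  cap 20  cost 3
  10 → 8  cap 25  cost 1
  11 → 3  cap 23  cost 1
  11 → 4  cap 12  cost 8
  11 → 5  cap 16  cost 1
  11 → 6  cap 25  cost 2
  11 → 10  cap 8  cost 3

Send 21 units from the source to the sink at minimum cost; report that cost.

shortest-cost path #1: 2→8→11→6 push 13 @ unit cost 10 (adds 130)
shortest-cost path #2: 2→7→4→3→6 push 3 @ unit cost 23 (adds 69)
shortest-cost path #3: 2→7→4→0→6 push 5 @ unit cost 24 (adds 120)
total cost = 319

Minimum cost for 21 units: 319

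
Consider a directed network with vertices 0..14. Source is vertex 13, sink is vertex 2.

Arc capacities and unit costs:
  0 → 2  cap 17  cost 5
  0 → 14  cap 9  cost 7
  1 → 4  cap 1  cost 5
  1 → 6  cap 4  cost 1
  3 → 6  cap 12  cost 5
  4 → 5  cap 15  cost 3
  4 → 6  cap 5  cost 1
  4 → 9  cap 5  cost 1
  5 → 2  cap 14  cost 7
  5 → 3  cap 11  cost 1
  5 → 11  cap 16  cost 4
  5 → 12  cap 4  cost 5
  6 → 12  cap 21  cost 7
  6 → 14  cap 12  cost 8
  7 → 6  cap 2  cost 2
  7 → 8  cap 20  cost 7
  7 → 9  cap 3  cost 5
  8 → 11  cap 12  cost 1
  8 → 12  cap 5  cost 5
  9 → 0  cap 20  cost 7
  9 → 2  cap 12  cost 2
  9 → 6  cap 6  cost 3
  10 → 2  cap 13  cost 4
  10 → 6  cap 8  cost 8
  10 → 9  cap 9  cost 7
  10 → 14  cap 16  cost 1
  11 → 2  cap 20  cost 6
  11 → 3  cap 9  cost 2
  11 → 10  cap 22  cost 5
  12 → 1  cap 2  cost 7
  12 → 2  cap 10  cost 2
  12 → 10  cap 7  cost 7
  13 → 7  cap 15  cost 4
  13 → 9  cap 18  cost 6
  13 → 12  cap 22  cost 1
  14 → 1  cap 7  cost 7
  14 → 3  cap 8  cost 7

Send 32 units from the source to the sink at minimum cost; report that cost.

Minimum cost for 32 units: 264

shortest-cost path #1: 13→12→2 push 10 @ unit cost 3 (adds 30)
shortest-cost path #2: 13→9→2 push 12 @ unit cost 8 (adds 96)
shortest-cost path #3: 13→12→10→2 push 7 @ unit cost 12 (adds 84)
shortest-cost path #4: 13→7→8→11→2 push 3 @ unit cost 18 (adds 54)
total cost = 264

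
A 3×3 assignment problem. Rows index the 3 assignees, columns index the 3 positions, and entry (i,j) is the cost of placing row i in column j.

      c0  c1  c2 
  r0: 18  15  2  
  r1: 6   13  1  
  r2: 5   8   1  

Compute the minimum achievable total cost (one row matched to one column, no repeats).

optimal assignment: row0→col2 (cost 2), row1→col0 (cost 6), row2→col1 (cost 8)
total = 2 + 6 + 8 = 16

Minimum assignment cost: 16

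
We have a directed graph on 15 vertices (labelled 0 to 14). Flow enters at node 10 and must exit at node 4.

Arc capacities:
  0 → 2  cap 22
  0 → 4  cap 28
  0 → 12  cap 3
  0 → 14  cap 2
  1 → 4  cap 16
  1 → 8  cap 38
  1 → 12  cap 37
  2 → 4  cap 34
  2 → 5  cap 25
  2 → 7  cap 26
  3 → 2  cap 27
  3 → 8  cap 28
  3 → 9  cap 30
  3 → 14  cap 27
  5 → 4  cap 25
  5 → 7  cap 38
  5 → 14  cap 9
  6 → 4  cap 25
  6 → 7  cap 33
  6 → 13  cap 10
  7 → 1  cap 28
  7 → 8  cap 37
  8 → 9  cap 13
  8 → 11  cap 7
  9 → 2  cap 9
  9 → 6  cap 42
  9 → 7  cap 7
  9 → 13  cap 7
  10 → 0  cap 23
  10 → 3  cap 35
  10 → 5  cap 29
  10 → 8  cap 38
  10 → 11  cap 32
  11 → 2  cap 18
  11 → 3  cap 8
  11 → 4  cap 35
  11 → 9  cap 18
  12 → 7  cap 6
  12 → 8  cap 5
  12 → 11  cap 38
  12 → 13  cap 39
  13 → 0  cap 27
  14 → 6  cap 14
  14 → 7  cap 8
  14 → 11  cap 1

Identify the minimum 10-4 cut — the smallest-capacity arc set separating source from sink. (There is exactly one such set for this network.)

Min-cut arcs: {(8,9), (8,11), (10,0), (10,3), (10,5), (10,11)} (total capacity 139)

augment #1: 10→0→4 push 23
augment #2: 10→5→4 push 25
augment #3: 10→11→4 push 32
augment #4: 10→3→2→4 push 27
augment #5: 10→8→11→4 push 3
augment #6: 10→3→9→2→4 push 7
augment #7: 10→3→9→6→4 push 1
augment #8: 10→5→7→1→4 push 4
augment #9: 10→8→9→6→4 push 13
augment #10: 10→8→11→9→6→4 push 4
max flow = 139; residual-reachable set from 10 gives S-side
cut edges (S→T): {(8,9), (8,11), (10,0), (10,3), (10,5), (10,11)} total cap 139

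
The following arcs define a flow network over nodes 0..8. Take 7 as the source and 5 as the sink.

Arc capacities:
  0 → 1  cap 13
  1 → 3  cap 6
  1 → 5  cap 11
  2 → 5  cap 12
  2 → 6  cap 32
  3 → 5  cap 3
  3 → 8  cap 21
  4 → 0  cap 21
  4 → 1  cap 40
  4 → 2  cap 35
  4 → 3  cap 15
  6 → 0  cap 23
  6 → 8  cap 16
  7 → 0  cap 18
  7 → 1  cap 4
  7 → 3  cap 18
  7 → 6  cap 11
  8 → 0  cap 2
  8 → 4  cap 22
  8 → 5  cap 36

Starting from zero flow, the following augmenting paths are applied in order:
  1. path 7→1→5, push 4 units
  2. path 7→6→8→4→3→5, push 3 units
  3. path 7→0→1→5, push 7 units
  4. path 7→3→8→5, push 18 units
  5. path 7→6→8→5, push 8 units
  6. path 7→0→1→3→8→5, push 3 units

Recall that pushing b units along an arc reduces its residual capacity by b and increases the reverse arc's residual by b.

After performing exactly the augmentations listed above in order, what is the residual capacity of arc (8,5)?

after path 1 (7→1→5, push 4): res(8,5)=36
after path 2 (7→6→8→4→3→5, push 3): res(8,5)=36
after path 3 (7→0→1→5, push 7): res(8,5)=36
after path 4 (7→3→8→5, push 18): res(8,5)=18
after path 5 (7→6→8→5, push 8): res(8,5)=10
after path 6 (7→0→1→3→8→5, push 3): res(8,5)=7

Residual capacity of (8,5): 7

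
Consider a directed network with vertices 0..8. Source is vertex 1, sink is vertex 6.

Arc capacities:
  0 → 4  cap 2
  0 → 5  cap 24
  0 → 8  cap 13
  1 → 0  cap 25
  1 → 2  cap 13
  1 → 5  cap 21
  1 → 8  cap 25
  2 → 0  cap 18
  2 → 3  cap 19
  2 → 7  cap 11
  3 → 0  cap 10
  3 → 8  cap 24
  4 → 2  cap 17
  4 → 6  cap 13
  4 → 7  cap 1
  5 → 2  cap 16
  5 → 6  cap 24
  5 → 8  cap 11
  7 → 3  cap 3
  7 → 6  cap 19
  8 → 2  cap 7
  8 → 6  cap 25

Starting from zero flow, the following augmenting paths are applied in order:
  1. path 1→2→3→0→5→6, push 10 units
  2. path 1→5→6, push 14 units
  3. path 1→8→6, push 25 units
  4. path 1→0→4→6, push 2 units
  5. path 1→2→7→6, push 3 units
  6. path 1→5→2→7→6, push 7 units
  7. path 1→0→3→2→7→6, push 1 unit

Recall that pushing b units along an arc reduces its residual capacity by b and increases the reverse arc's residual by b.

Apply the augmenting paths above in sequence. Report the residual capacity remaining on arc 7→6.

after path 1 (1→2→3→0→5→6, push 10): res(7,6)=19
after path 2 (1→5→6, push 14): res(7,6)=19
after path 3 (1→8→6, push 25): res(7,6)=19
after path 4 (1→0→4→6, push 2): res(7,6)=19
after path 5 (1→2→7→6, push 3): res(7,6)=16
after path 6 (1→5→2→7→6, push 7): res(7,6)=9
after path 7 (1→0→3→2→7→6, push 1): res(7,6)=8

Residual capacity of (7,6): 8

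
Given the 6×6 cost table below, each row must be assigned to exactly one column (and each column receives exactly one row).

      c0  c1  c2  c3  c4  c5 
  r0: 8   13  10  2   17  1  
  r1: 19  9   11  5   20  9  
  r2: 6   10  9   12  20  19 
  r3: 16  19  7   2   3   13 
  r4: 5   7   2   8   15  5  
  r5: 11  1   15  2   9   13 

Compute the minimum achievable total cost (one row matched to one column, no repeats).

Minimum assignment cost: 18

optimal assignment: row0→col5 (cost 1), row1→col3 (cost 5), row2→col0 (cost 6), row3→col4 (cost 3), row4→col2 (cost 2), row5→col1 (cost 1)
total = 1 + 5 + 6 + 3 + 2 + 1 = 18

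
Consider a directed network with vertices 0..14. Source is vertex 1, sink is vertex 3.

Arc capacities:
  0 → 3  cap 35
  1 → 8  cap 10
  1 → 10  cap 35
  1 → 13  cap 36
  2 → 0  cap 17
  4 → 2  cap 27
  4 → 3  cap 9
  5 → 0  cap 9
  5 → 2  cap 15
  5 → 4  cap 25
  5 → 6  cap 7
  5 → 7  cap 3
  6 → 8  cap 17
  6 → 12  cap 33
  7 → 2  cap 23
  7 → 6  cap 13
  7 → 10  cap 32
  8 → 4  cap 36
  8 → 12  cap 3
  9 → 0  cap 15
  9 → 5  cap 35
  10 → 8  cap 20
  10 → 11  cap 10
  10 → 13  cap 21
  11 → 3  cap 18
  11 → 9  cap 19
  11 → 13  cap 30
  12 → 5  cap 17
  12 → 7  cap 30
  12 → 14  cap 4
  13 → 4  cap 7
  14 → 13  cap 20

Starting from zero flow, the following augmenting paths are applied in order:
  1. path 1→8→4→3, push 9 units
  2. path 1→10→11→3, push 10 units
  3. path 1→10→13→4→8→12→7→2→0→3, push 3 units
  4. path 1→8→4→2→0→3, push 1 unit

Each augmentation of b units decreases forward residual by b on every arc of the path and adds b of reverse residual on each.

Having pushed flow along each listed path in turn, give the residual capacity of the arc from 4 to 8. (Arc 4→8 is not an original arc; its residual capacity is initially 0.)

Residual capacity of (4,8): 7

after path 1 (1→8→4→3, push 9): res(4,8)=9
after path 2 (1→10→11→3, push 10): res(4,8)=9
after path 3 (1→10→13→4→8→12→7→2→0→3, push 3): res(4,8)=6
after path 4 (1→8→4→2→0→3, push 1): res(4,8)=7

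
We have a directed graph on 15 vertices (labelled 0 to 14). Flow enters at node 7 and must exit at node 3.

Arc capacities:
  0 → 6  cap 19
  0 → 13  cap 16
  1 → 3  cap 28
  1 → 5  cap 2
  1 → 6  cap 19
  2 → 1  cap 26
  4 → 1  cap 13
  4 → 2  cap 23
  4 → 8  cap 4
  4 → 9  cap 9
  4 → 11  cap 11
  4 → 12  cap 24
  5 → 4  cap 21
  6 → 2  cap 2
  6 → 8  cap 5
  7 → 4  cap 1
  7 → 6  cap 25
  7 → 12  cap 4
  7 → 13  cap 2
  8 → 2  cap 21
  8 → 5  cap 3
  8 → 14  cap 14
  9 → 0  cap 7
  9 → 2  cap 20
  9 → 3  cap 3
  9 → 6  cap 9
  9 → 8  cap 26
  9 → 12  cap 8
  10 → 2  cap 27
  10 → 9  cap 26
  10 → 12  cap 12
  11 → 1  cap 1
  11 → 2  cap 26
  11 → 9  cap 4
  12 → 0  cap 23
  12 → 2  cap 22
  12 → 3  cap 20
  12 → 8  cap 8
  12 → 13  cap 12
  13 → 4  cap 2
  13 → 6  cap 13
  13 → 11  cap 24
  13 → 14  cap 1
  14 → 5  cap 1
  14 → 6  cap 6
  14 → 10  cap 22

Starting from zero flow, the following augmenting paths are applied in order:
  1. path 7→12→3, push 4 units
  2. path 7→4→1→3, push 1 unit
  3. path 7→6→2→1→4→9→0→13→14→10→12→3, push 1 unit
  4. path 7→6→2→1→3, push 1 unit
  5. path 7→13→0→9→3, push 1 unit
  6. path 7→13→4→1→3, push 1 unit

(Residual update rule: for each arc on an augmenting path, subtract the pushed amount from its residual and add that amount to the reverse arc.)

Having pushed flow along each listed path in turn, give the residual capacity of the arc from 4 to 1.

Residual capacity of (4,1): 12

after path 1 (7→12→3, push 4): res(4,1)=13
after path 2 (7→4→1→3, push 1): res(4,1)=12
after path 3 (7→6→2→1→4→9→0→13→14→10→12→3, push 1): res(4,1)=13
after path 4 (7→6→2→1→3, push 1): res(4,1)=13
after path 5 (7→13→0→9→3, push 1): res(4,1)=13
after path 6 (7→13→4→1→3, push 1): res(4,1)=12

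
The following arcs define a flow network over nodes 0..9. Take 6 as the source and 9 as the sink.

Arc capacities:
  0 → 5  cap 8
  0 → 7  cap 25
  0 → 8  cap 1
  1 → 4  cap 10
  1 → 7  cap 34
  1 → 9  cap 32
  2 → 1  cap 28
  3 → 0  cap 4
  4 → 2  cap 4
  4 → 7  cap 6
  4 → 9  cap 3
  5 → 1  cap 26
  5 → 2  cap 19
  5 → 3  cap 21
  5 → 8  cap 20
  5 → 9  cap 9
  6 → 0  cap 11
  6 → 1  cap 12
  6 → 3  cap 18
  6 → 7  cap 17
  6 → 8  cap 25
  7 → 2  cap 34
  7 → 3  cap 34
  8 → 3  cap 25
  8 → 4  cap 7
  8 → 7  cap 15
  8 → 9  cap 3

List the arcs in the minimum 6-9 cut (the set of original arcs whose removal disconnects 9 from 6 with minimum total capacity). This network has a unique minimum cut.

Min-cut arcs: {(0,5), (1,9), (4,9), (8,9)} (total capacity 46)

augment #1: 6→1→9 push 12
augment #2: 6→8→9 push 3
augment #3: 6→0→5→9 push 8
augment #4: 6→8→4→9 push 3
augment #5: 6→7→2→1→9 push 17
augment #6: 6→0→7→2→1→9 push 3
max flow = 46; residual-reachable set from 6 gives S-side
cut edges (S→T): {(0,5), (1,9), (4,9), (8,9)} total cap 46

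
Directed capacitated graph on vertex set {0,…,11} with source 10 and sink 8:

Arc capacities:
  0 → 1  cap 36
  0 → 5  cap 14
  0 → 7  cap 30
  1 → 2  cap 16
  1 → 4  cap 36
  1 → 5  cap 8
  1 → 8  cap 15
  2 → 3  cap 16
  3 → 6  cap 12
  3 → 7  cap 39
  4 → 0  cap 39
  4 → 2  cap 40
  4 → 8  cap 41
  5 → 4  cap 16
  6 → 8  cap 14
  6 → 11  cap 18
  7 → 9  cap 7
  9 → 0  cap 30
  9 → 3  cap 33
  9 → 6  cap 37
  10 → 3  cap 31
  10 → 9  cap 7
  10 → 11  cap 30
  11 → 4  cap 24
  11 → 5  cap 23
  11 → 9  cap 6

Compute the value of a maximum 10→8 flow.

augment #1: 10→3→6→8 bottleneck 12, total now 12
augment #2: 10→9→6→8 bottleneck 2, total now 14
augment #3: 10→11→4→8 bottleneck 24, total now 38
augment #4: 10→9→0→1→8 bottleneck 5, total now 43
augment #5: 10→11→5→4→8 bottleneck 6, total now 49
augment #6: 10→3→7→9→0→1→8 bottleneck 7, total now 56

Maximum flow value: 56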